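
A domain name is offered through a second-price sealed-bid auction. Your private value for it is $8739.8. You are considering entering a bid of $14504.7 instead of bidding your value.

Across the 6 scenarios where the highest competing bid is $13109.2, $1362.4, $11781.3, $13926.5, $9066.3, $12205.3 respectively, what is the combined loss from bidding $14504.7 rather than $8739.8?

$16389.6

The deviation costs you only when the competing bid falls strictly between $8739.8 and $14504.7; elsewhere both bids give the same outcome.
$13109.2: truthful payoff $0, deviation payoff −$4369.4 → loss $4369.4.
$1362.4: outcomes coincide → loss $0.
$11781.3: truthful payoff $0, deviation payoff −$3041.5 → loss $3041.5.
$13926.5: truthful payoff $0, deviation payoff −$5186.7 → loss $5186.7.
$9066.3: truthful payoff $0, deviation payoff −$326.5 → loss $326.5.
$12205.3: truthful payoff $0, deviation payoff −$3465.5 → loss $3465.5.
Total loss = $4369.4 + $3041.5 + $5186.7 + $326.5 + $3465.5 = $16389.6.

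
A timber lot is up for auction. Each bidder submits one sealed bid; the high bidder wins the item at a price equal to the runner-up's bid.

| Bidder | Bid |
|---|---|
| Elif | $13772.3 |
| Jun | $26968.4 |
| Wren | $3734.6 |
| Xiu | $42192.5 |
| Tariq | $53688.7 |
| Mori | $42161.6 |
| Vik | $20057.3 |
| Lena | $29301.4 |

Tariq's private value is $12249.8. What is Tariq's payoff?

−$29942.7

Highest bid: Tariq at $53688.7, so Tariq wins.
Second-highest bid: Xiu at $42192.5 — that is the price the winner pays.
Tariq's payoff = value − price = $12249.8 − $42192.5 = −$29942.7.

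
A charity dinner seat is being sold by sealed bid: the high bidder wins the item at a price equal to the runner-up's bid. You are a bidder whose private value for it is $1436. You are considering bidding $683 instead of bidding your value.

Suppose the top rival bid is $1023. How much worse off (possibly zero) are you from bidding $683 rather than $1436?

$413

Bidding your value $1436: you win (since $1436 > $1023) and pay $1023. Payoff $413.
Bidding $683: you lose. Payoff $0.
The competing bid $1023 lies between your shaded bid and your value, so underbidding forfeits an item you could have won at a profitable price.
Loss from deviating = $413 − ($0) = $413.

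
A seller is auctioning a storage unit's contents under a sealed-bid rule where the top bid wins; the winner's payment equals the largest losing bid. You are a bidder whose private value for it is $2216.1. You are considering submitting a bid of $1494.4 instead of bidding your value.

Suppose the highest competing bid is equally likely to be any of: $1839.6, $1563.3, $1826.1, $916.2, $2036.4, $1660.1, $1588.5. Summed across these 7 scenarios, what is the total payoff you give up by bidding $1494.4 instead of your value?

$2782.6

The deviation costs you only when the competing bid falls strictly between $1494.4 and $2216.1; elsewhere both bids give the same outcome.
$1839.6: truthful payoff $376.5, deviation payoff $0 → loss $376.5.
$1563.3: truthful payoff $652.8, deviation payoff $0 → loss $652.8.
$1826.1: truthful payoff $390, deviation payoff $0 → loss $390.
$916.2: outcomes coincide → loss $0.
$2036.4: truthful payoff $179.7, deviation payoff $0 → loss $179.7.
$1660.1: truthful payoff $556, deviation payoff $0 → loss $556.
$1588.5: truthful payoff $627.6, deviation payoff $0 → loss $627.6.
Total loss = $376.5 + $652.8 + $390 + $179.7 + $556 + $627.6 = $2782.6.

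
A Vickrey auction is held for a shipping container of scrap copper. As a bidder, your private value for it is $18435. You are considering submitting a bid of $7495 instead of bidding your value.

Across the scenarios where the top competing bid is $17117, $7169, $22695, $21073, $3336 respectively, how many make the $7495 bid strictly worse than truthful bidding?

The deviation hurts exactly when the highest competing bid lies strictly between $7495 and $18435 — underbidding then forfeits a profitable win.
$17117: inside the interval → strictly worse (loss $1318).
$7169: below both → same outcome either way.
$22695: above both → same outcome either way.
$21073: above both → same outcome either way.
$3336: below both → same outcome either way.
Count: 1.

1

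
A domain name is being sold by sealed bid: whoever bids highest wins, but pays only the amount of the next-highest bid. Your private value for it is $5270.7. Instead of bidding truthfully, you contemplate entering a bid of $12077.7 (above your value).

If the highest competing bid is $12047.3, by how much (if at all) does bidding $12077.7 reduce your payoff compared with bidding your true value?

$6776.6

Bidding your value $5270.7: you lose (since $5270.7 < $12047.3). Payoff $0.
Bidding $12077.7: you win and pay $12047.3. Payoff $5270.7 − $12047.3 = −$6776.6.
The competing bid $12047.3 lies between your value and your inflated bid, so overbidding wins an item priced above your value.
Loss from deviating = $0 − (−$6776.6) = $6776.6.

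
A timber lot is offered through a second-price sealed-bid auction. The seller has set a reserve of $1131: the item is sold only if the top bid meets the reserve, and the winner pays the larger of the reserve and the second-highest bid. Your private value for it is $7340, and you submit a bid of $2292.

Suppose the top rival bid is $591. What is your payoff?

$6209

Your bid $2292 is the highest and exceeds the reserve.
Price = max(second-highest bid, reserve) = max($591, $1131) = $1131.
Payoff = $7340 − $1131 = $6209.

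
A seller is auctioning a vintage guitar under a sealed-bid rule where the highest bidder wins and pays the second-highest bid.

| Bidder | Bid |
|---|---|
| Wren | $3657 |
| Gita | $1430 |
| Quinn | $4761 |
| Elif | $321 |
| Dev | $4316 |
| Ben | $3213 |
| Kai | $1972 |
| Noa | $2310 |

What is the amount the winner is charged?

Highest bid: Quinn at $4761, so Quinn wins.
Second-highest bid: Dev at $4316 — that is the price the winner pays.

$4316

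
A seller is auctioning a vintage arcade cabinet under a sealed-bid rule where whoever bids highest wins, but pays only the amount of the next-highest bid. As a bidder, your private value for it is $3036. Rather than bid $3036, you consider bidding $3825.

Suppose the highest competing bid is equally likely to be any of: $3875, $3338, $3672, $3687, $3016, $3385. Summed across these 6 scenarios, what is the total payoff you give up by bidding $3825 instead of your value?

The deviation costs you only when the competing bid falls strictly between $3036 and $3825; elsewhere both bids give the same outcome.
$3875: outcomes coincide → loss $0.
$3338: truthful payoff $0, deviation payoff −$302 → loss $302.
$3672: truthful payoff $0, deviation payoff −$636 → loss $636.
$3687: truthful payoff $0, deviation payoff −$651 → loss $651.
$3016: outcomes coincide → loss $0.
$3385: truthful payoff $0, deviation payoff −$349 → loss $349.
Total loss = $302 + $636 + $651 + $349 = $1938.

$1938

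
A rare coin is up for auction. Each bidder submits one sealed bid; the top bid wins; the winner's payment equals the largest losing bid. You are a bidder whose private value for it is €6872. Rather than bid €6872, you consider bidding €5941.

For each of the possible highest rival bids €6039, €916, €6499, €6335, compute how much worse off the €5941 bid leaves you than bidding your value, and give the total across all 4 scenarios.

The deviation costs you only when the competing bid falls strictly between €5941 and €6872; elsewhere both bids give the same outcome.
€6039: truthful payoff €833, deviation payoff €0 → loss €833.
€916: outcomes coincide → loss €0.
€6499: truthful payoff €373, deviation payoff €0 → loss €373.
€6335: truthful payoff €537, deviation payoff €0 → loss €537.
Total loss = €833 + €373 + €537 = €1743.

€1743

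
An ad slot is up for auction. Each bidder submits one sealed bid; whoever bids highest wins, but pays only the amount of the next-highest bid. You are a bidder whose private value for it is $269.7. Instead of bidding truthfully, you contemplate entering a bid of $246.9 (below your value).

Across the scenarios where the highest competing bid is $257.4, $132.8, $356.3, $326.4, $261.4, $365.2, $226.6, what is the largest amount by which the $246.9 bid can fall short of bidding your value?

$257.4: truthful gives $12.3, deviation gives $0 → loss $12.3.
$132.8: same outcome either way → loss $0.
$356.3: same outcome either way → loss $0.
$326.4: same outcome either way → loss $0.
$261.4: truthful gives $8.3, deviation gives $0 → loss $8.3.
$365.2: same outcome either way → loss $0.
$226.6: same outcome either way → loss $0.
Maximum loss: $12.3.

$12.3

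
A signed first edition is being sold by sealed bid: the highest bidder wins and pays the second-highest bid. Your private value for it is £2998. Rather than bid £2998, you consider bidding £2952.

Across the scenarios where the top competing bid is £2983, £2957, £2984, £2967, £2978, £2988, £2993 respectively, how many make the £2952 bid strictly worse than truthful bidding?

The deviation hurts exactly when the highest competing bid lies strictly between £2952 and £2998 — underbidding then forfeits a profitable win.
£2983: inside the interval → strictly worse (loss £15).
£2957: inside the interval → strictly worse (loss £41).
£2984: inside the interval → strictly worse (loss £14).
£2967: inside the interval → strictly worse (loss £31).
£2978: inside the interval → strictly worse (loss £20).
£2988: inside the interval → strictly worse (loss £10).
£2993: inside the interval → strictly worse (loss £5).
Count: 7.

7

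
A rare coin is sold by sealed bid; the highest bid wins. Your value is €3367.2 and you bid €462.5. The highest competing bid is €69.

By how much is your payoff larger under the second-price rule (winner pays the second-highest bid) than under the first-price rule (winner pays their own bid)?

You have the highest bid, so you win under either rule.
Second-price: pay €69 → payoff €3298.2.
First-price: pay your own bid €462.5 → payoff €2904.7.
Difference = €3298.2 − (€2904.7) = €393.5.

€393.5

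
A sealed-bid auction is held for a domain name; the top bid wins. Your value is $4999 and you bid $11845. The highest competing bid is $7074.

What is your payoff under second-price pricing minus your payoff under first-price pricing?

You have the highest bid, so you win under either rule.
Second-price: pay $7074 → payoff −$2075.
First-price: pay your own bid $11845 → payoff −$6846.
Difference = −$2075 − (−$6846) = $4771.

$4771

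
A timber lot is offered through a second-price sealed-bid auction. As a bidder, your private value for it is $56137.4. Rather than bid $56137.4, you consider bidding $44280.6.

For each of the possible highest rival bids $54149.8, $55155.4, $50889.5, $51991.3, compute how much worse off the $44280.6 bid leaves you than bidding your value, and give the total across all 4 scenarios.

$12363.6

The deviation costs you only when the competing bid falls strictly between $44280.6 and $56137.4; elsewhere both bids give the same outcome.
$54149.8: truthful payoff $1987.6, deviation payoff $0 → loss $1987.6.
$55155.4: truthful payoff $982, deviation payoff $0 → loss $982.
$50889.5: truthful payoff $5247.9, deviation payoff $0 → loss $5247.9.
$51991.3: truthful payoff $4146.1, deviation payoff $0 → loss $4146.1.
Total loss = $1987.6 + $982 + $5247.9 + $4146.1 = $12363.6.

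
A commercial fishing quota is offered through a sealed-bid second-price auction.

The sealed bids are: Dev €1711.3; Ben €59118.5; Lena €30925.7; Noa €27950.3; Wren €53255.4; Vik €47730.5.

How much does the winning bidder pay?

€53255.4

Highest bid: Ben at €59118.5, so Ben wins.
Second-highest bid: Wren at €53255.4 — that is the price the winner pays.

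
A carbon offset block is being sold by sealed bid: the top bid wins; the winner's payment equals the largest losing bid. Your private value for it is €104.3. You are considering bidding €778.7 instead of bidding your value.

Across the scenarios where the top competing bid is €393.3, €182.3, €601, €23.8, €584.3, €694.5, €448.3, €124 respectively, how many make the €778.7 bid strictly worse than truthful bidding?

The deviation hurts exactly when the highest competing bid lies strictly between €104.3 and €778.7 — overbidding then wins at a price above your value.
€393.3: inside the interval → strictly worse (loss €289).
€182.3: inside the interval → strictly worse (loss €78).
€601: inside the interval → strictly worse (loss €496.7).
€23.8: below both → same outcome either way.
€584.3: inside the interval → strictly worse (loss €480).
€694.5: inside the interval → strictly worse (loss €590.2).
€448.3: inside the interval → strictly worse (loss €344).
€124: inside the interval → strictly worse (loss €19.7).
Count: 7.

7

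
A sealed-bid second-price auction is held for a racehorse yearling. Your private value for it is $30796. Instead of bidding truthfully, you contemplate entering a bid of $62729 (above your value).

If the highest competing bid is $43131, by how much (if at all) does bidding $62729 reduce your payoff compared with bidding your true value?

Bidding your value $30796: you lose (since $30796 < $43131). Payoff $0.
Bidding $62729: you win and pay $43131. Payoff $30796 − $43131 = −$12335.
The competing bid $43131 lies between your value and your inflated bid, so overbidding wins an item priced above your value.
Loss from deviating = $0 − (−$12335) = $12335.
Because the price is fixed by the runner-up's bid, deviating from your value can only change a good outcome into a bad one — never the reverse.

$12335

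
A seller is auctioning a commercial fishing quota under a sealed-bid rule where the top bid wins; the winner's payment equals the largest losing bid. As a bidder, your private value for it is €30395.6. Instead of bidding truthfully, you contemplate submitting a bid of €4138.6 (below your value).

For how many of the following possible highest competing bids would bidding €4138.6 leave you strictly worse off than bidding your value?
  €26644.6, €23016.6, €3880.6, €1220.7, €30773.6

2

The deviation hurts exactly when the highest competing bid lies strictly between €4138.6 and €30395.6 — underbidding then forfeits a profitable win.
€26644.6: inside the interval → strictly worse (loss €3751).
€23016.6: inside the interval → strictly worse (loss €7379).
€3880.6: below both → same outcome either way.
€1220.7: below both → same outcome either way.
€30773.6: above both → same outcome either way.
Count: 2.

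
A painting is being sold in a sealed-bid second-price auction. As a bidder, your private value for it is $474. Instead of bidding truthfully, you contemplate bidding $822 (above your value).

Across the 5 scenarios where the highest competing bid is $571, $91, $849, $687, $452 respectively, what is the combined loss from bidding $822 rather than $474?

$310

The deviation costs you only when the competing bid falls strictly between $474 and $822; elsewhere both bids give the same outcome.
$571: truthful payoff $0, deviation payoff −$97 → loss $97.
$91: outcomes coincide → loss $0.
$849: outcomes coincide → loss $0.
$687: truthful payoff $0, deviation payoff −$213 → loss $213.
$452: outcomes coincide → loss $0.
Total loss = $97 + $213 = $310.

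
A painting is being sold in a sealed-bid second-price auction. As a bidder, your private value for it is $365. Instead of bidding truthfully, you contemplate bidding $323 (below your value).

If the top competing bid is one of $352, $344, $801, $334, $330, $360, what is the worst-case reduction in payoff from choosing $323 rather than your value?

$35

$352: truthful gives $13, deviation gives $0 → loss $13.
$344: truthful gives $21, deviation gives $0 → loss $21.
$801: same outcome either way → loss $0.
$334: truthful gives $31, deviation gives $0 → loss $31.
$330: truthful gives $35, deviation gives $0 → loss $35.
$360: truthful gives $5, deviation gives $0 → loss $5.
Maximum loss: $35.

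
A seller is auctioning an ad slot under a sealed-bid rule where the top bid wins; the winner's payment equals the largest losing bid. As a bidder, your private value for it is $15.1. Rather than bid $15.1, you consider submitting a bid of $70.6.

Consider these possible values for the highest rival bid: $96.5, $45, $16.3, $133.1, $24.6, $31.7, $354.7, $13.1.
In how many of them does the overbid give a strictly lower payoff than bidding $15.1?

4

The deviation hurts exactly when the highest competing bid lies strictly between $15.1 and $70.6 — overbidding then wins at a price above your value.
$96.5: above both → same outcome either way.
$45: inside the interval → strictly worse (loss $29.9).
$16.3: inside the interval → strictly worse (loss $1.2).
$133.1: above both → same outcome either way.
$24.6: inside the interval → strictly worse (loss $9.5).
$31.7: inside the interval → strictly worse (loss $16.6).
$354.7: above both → same outcome either way.
$13.1: below both → same outcome either way.
Count: 4.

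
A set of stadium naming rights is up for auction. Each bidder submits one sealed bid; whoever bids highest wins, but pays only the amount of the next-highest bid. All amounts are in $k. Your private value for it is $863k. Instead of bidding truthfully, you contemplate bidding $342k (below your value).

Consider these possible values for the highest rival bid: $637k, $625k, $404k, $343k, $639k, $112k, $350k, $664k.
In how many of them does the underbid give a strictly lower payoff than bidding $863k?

7

The deviation hurts exactly when the highest competing bid lies strictly between $342k and $863k — underbidding then forfeits a profitable win.
$637k: inside the interval → strictly worse (loss $226k).
$625k: inside the interval → strictly worse (loss $238k).
$404k: inside the interval → strictly worse (loss $459k).
$343k: inside the interval → strictly worse (loss $520k).
$639k: inside the interval → strictly worse (loss $224k).
$112k: below both → same outcome either way.
$350k: inside the interval → strictly worse (loss $513k).
$664k: inside the interval → strictly worse (loss $199k).
Count: 7.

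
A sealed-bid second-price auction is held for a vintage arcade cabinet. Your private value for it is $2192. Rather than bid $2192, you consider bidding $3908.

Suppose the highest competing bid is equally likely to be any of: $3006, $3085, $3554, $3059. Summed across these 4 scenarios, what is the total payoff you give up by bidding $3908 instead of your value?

The deviation costs you only when the competing bid falls strictly between $2192 and $3908; elsewhere both bids give the same outcome.
$3006: truthful payoff $0, deviation payoff −$814 → loss $814.
$3085: truthful payoff $0, deviation payoff −$893 → loss $893.
$3554: truthful payoff $0, deviation payoff −$1362 → loss $1362.
$3059: truthful payoff $0, deviation payoff −$867 → loss $867.
Total loss = $814 + $893 + $1362 + $867 = $3936.
Truthful bidding weakly dominates here: raising your bid can only win items priced above your value, and lowering it can only forfeit items priced below.

$3936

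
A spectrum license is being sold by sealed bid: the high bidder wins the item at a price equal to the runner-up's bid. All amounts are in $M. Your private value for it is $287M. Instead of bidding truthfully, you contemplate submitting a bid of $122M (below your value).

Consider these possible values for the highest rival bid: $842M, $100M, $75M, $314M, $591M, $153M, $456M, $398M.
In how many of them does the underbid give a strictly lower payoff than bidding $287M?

The deviation hurts exactly when the highest competing bid lies strictly between $122M and $287M — underbidding then forfeits a profitable win.
$842M: above both → same outcome either way.
$100M: below both → same outcome either way.
$75M: below both → same outcome either way.
$314M: above both → same outcome either way.
$591M: above both → same outcome either way.
$153M: inside the interval → strictly worse (loss $134M).
$456M: above both → same outcome either way.
$398M: above both → same outcome either way.
Count: 1.

1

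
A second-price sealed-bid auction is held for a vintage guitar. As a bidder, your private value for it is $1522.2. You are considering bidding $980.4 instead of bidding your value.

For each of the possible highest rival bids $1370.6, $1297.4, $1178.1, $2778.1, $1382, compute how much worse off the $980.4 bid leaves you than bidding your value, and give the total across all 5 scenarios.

The deviation costs you only when the competing bid falls strictly between $980.4 and $1522.2; elsewhere both bids give the same outcome.
$1370.6: truthful payoff $151.6, deviation payoff $0 → loss $151.6.
$1297.4: truthful payoff $224.8, deviation payoff $0 → loss $224.8.
$1178.1: truthful payoff $344.1, deviation payoff $0 → loss $344.1.
$2778.1: outcomes coincide → loss $0.
$1382: truthful payoff $140.2, deviation payoff $0 → loss $140.2.
Total loss = $151.6 + $224.8 + $344.1 + $140.2 = $860.7.
In a second-price auction your bid sets only whether you win, not what you pay, so bidding your true value is weakly dominant.

$860.7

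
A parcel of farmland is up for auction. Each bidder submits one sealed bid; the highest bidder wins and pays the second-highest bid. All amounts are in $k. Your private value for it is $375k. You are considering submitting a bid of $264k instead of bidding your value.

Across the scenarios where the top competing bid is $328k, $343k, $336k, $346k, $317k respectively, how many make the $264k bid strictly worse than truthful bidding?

5

The deviation hurts exactly when the highest competing bid lies strictly between $264k and $375k — underbidding then forfeits a profitable win.
$328k: inside the interval → strictly worse (loss $47k).
$343k: inside the interval → strictly worse (loss $32k).
$336k: inside the interval → strictly worse (loss $39k).
$346k: inside the interval → strictly worse (loss $29k).
$317k: inside the interval → strictly worse (loss $58k).
Count: 5.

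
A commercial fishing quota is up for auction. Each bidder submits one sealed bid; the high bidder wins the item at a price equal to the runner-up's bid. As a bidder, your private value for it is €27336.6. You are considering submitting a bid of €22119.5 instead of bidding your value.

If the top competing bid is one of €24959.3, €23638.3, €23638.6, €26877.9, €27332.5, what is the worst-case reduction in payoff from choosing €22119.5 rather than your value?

€24959.3: truthful gives €2377.3, deviation gives €0 → loss €2377.3.
€23638.3: truthful gives €3698.3, deviation gives €0 → loss €3698.3.
€23638.6: truthful gives €3698, deviation gives €0 → loss €3698.
€26877.9: truthful gives €458.7, deviation gives €0 → loss €458.7.
€27332.5: truthful gives €4.1, deviation gives €0 → loss €4.1.
Maximum loss: €3698.3.

€3698.3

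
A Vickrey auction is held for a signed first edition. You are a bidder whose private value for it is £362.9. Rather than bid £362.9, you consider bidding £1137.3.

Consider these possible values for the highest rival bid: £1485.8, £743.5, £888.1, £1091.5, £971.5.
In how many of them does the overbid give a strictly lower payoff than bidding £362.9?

The deviation hurts exactly when the highest competing bid lies strictly between £362.9 and £1137.3 — overbidding then wins at a price above your value.
£1485.8: above both → same outcome either way.
£743.5: inside the interval → strictly worse (loss £380.6).
£888.1: inside the interval → strictly worse (loss £525.2).
£1091.5: inside the interval → strictly worse (loss £728.6).
£971.5: inside the interval → strictly worse (loss £608.6).
Count: 4.

4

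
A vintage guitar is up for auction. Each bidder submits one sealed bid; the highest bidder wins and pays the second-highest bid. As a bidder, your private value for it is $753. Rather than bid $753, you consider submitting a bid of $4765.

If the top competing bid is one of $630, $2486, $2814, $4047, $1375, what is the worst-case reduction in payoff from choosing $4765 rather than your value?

$630: same outcome either way → loss $0.
$2486: truthful gives $0, deviation gives −$1733 → loss $1733.
$2814: truthful gives $0, deviation gives −$2061 → loss $2061.
$4047: truthful gives $0, deviation gives −$3294 → loss $3294.
$1375: truthful gives $0, deviation gives −$622 → loss $622.
Maximum loss: $3294.

$3294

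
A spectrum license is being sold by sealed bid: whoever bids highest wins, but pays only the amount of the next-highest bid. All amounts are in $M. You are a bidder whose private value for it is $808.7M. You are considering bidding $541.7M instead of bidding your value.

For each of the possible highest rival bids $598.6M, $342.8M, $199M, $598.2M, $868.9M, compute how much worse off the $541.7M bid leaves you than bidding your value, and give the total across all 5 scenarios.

The deviation costs you only when the competing bid falls strictly between $541.7M and $808.7M; elsewhere both bids give the same outcome.
$598.6M: truthful payoff $210.1M, deviation payoff $0M → loss $210.1M.
$342.8M: outcomes coincide → loss $0M.
$199M: outcomes coincide → loss $0M.
$598.2M: truthful payoff $210.5M, deviation payoff $0M → loss $210.5M.
$868.9M: outcomes coincide → loss $0M.
Total loss = $210.1M + $210.5M = $420.6M.

$420.6M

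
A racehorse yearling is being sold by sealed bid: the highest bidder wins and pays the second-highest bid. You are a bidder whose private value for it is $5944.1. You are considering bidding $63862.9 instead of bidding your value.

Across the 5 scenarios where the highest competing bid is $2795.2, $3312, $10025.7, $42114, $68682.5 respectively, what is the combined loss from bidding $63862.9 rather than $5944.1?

The deviation costs you only when the competing bid falls strictly between $5944.1 and $63862.9; elsewhere both bids give the same outcome.
$2795.2: outcomes coincide → loss $0.
$3312: outcomes coincide → loss $0.
$10025.7: truthful payoff $0, deviation payoff −$4081.6 → loss $4081.6.
$42114: truthful payoff $0, deviation payoff −$36169.9 → loss $36169.9.
$68682.5: outcomes coincide → loss $0.
Total loss = $4081.6 + $36169.9 = $40251.5.

$40251.5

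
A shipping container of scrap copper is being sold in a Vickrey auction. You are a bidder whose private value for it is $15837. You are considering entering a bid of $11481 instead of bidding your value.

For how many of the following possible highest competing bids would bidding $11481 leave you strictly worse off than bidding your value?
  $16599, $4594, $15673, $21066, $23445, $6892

1

The deviation hurts exactly when the highest competing bid lies strictly between $11481 and $15837 — underbidding then forfeits a profitable win.
$16599: above both → same outcome either way.
$4594: below both → same outcome either way.
$15673: inside the interval → strictly worse (loss $164).
$21066: above both → same outcome either way.
$23445: above both → same outcome either way.
$6892: below both → same outcome either way.
Count: 1.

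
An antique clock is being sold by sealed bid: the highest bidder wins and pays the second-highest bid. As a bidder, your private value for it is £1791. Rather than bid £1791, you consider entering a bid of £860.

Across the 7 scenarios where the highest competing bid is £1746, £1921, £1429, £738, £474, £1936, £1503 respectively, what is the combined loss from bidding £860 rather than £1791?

The deviation costs you only when the competing bid falls strictly between £860 and £1791; elsewhere both bids give the same outcome.
£1746: truthful payoff £45, deviation payoff £0 → loss £45.
£1921: outcomes coincide → loss £0.
£1429: truthful payoff £362, deviation payoff £0 → loss £362.
£738: outcomes coincide → loss £0.
£474: outcomes coincide → loss £0.
£1936: outcomes coincide → loss £0.
£1503: truthful payoff £288, deviation payoff £0 → loss £288.
Total loss = £45 + £362 + £288 = £695.

£695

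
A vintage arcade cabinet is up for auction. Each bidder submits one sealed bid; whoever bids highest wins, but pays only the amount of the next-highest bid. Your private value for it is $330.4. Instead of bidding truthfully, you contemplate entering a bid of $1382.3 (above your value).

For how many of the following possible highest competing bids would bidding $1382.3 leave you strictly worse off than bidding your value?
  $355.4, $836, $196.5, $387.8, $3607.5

3

The deviation hurts exactly when the highest competing bid lies strictly between $330.4 and $1382.3 — overbidding then wins at a price above your value.
$355.4: inside the interval → strictly worse (loss $25).
$836: inside the interval → strictly worse (loss $505.6).
$196.5: below both → same outcome either way.
$387.8: inside the interval → strictly worse (loss $57.4).
$3607.5: above both → same outcome either way.
Count: 3.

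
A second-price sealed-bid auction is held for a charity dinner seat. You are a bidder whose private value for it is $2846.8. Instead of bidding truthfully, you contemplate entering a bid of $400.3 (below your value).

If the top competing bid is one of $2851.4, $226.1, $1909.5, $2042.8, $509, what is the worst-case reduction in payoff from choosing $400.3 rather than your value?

$2337.8

$2851.4: same outcome either way → loss $0.
$226.1: same outcome either way → loss $0.
$1909.5: truthful gives $937.3, deviation gives $0 → loss $937.3.
$2042.8: truthful gives $804, deviation gives $0 → loss $804.
$509: truthful gives $2337.8, deviation gives $0 → loss $2337.8.
Maximum loss: $2337.8.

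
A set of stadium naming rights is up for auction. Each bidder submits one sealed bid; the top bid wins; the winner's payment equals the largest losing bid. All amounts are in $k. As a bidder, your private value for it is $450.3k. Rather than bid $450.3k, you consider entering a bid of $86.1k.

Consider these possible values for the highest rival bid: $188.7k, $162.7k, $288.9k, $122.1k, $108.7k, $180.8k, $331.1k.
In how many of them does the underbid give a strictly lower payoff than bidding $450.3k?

The deviation hurts exactly when the highest competing bid lies strictly between $86.1k and $450.3k — underbidding then forfeits a profitable win.
$188.7k: inside the interval → strictly worse (loss $261.6k).
$162.7k: inside the interval → strictly worse (loss $287.6k).
$288.9k: inside the interval → strictly worse (loss $161.4k).
$122.1k: inside the interval → strictly worse (loss $328.2k).
$108.7k: inside the interval → strictly worse (loss $341.6k).
$180.8k: inside the interval → strictly worse (loss $269.5k).
$331.1k: inside the interval → strictly worse (loss $119.2k).
Count: 7.

7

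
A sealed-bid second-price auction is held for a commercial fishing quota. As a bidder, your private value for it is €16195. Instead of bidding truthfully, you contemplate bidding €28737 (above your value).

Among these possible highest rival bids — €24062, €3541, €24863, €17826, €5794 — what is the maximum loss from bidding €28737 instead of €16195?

€24062: truthful gives €0, deviation gives −€7867 → loss €7867.
€3541: same outcome either way → loss €0.
€24863: truthful gives €0, deviation gives −€8668 → loss €8668.
€17826: truthful gives €0, deviation gives −€1631 → loss €1631.
€5794: same outcome either way → loss €0.
Maximum loss: €8668.

€8668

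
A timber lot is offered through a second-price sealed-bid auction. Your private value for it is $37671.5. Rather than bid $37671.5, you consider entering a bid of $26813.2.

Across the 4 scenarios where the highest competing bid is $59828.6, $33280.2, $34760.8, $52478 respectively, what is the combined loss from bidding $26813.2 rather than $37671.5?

The deviation costs you only when the competing bid falls strictly between $26813.2 and $37671.5; elsewhere both bids give the same outcome.
$59828.6: outcomes coincide → loss $0.
$33280.2: truthful payoff $4391.3, deviation payoff $0 → loss $4391.3.
$34760.8: truthful payoff $2910.7, deviation payoff $0 → loss $2910.7.
$52478: outcomes coincide → loss $0.
Total loss = $4391.3 + $2910.7 = $7302.
Because the price is fixed by the runner-up's bid, deviating from your value can only change a good outcome into a bad one — never the reverse.

$7302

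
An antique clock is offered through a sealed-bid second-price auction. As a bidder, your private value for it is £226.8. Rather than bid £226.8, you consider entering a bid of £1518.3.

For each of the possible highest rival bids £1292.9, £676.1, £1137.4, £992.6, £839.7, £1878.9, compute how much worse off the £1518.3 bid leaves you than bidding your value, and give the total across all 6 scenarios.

The deviation costs you only when the competing bid falls strictly between £226.8 and £1518.3; elsewhere both bids give the same outcome.
£1292.9: truthful payoff £0, deviation payoff −£1066.1 → loss £1066.1.
£676.1: truthful payoff £0, deviation payoff −£449.3 → loss £449.3.
£1137.4: truthful payoff £0, deviation payoff −£910.6 → loss £910.6.
£992.6: truthful payoff £0, deviation payoff −£765.8 → loss £765.8.
£839.7: truthful payoff £0, deviation payoff −£612.9 → loss £612.9.
£1878.9: outcomes coincide → loss £0.
Total loss = £1066.1 + £449.3 + £910.6 + £765.8 + £612.9 = £3804.7.
Truthful bidding weakly dominates here: raising your bid can only win items priced above your value, and lowering it can only forfeit items priced below.

£3804.7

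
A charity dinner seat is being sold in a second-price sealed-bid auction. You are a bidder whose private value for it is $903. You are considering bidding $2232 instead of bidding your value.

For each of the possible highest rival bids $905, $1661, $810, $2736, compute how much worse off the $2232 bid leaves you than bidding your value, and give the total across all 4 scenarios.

$760

The deviation costs you only when the competing bid falls strictly between $903 and $2232; elsewhere both bids give the same outcome.
$905: truthful payoff $0, deviation payoff −$2 → loss $2.
$1661: truthful payoff $0, deviation payoff −$758 → loss $758.
$810: outcomes coincide → loss $0.
$2736: outcomes coincide → loss $0.
Total loss = $2 + $758 = $760.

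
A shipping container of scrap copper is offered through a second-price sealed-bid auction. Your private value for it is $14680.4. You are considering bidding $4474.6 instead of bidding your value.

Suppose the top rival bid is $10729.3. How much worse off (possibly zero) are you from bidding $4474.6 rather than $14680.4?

$3951.1

Bidding your value $14680.4: you win (since $14680.4 > $10729.3) and pay $10729.3. Payoff $3951.1.
Bidding $4474.6: you lose. Payoff $0.
The competing bid $10729.3 lies between your shaded bid and your value, so underbidding forfeits an item you could have won at a profitable price.
Loss from deviating = $3951.1 − ($0) = $3951.1.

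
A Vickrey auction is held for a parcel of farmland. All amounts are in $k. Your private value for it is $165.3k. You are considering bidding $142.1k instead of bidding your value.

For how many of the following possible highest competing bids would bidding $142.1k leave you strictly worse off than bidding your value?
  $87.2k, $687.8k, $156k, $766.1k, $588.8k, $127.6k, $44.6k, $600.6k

1

The deviation hurts exactly when the highest competing bid lies strictly between $142.1k and $165.3k — underbidding then forfeits a profitable win.
$87.2k: below both → same outcome either way.
$687.8k: above both → same outcome either way.
$156k: inside the interval → strictly worse (loss $9.3k).
$766.1k: above both → same outcome either way.
$588.8k: above both → same outcome either way.
$127.6k: below both → same outcome either way.
$44.6k: below both → same outcome either way.
$600.6k: above both → same outcome either way.
Count: 1.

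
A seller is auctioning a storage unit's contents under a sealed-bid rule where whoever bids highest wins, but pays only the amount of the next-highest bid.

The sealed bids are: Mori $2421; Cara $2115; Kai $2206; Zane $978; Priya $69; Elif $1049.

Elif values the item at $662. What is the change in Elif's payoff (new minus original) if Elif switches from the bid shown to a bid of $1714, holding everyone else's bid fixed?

The highest bid among the other bidders is $2421; Elif's bid doesn't change that.
Original bid $1049: Elif is not highest (top rival bid is $2421); payoff $0.
Alternative bid $1714: Elif is not highest (top rival bid is $2421); payoff $0.
Change in payoff = $0 − ($0) = $0.

$0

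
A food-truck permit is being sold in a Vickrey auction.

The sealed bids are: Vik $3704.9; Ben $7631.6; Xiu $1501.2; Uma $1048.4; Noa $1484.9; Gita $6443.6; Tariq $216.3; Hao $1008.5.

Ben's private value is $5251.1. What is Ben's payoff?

Highest bid: Ben at $7631.6, so Ben wins.
Second-highest bid: Gita at $6443.6 — that is the price the winner pays.
Ben's payoff = value − price = $5251.1 − $6443.6 = −$1192.5.

−$1192.5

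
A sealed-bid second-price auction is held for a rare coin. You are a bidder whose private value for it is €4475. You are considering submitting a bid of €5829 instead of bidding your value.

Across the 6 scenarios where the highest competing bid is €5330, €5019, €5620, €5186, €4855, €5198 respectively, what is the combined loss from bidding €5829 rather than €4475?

€4358

The deviation costs you only when the competing bid falls strictly between €4475 and €5829; elsewhere both bids give the same outcome.
€5330: truthful payoff €0, deviation payoff −€855 → loss €855.
€5019: truthful payoff €0, deviation payoff −€544 → loss €544.
€5620: truthful payoff €0, deviation payoff −€1145 → loss €1145.
€5186: truthful payoff €0, deviation payoff −€711 → loss €711.
€4855: truthful payoff €0, deviation payoff −€380 → loss €380.
€5198: truthful payoff €0, deviation payoff −€723 → loss €723.
Total loss = €855 + €544 + €1145 + €711 + €380 + €723 = €4358.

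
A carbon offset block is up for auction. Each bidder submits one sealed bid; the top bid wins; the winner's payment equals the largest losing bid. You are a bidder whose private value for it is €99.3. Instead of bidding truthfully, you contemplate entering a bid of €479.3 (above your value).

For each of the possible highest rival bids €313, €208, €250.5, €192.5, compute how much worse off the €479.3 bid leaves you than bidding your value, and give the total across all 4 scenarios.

€566.8

The deviation costs you only when the competing bid falls strictly between €99.3 and €479.3; elsewhere both bids give the same outcome.
€313: truthful payoff €0, deviation payoff −€213.7 → loss €213.7.
€208: truthful payoff €0, deviation payoff −€108.7 → loss €108.7.
€250.5: truthful payoff €0, deviation payoff −€151.2 → loss €151.2.
€192.5: truthful payoff €0, deviation payoff −€93.2 → loss €93.2.
Total loss = €213.7 + €108.7 + €151.2 + €93.2 = €566.8.
In a second-price auction your bid sets only whether you win, not what you pay, so bidding your true value is weakly dominant.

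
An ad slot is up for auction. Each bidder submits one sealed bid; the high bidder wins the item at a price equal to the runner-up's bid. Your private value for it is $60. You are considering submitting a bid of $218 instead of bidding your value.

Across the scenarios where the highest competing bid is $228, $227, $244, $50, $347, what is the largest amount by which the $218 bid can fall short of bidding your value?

$0

$228: same outcome either way → loss $0.
$227: same outcome either way → loss $0.
$244: same outcome either way → loss $0.
$50: same outcome either way → loss $0.
$347: same outcome either way → loss $0.
Maximum loss: $0.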